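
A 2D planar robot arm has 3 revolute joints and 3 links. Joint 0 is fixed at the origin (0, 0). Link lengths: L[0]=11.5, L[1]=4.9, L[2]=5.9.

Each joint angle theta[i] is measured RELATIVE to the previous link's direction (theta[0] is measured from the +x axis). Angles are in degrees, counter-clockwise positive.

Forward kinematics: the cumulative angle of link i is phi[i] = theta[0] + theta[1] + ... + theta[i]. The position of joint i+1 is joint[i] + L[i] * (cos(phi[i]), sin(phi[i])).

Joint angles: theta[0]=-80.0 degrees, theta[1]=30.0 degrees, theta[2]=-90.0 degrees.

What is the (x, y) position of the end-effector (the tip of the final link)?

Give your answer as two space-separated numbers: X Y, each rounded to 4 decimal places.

joint[0] = (0.0000, 0.0000)  (base)
link 0: phi[0] = -80 = -80 deg
  cos(-80 deg) = 0.1736, sin(-80 deg) = -0.9848
  joint[1] = (0.0000, 0.0000) + 11.5 * (0.1736, -0.9848) = (0.0000 + 1.9970, 0.0000 + -11.3253) = (1.9970, -11.3253)
link 1: phi[1] = -80 + 30 = -50 deg
  cos(-50 deg) = 0.6428, sin(-50 deg) = -0.7660
  joint[2] = (1.9970, -11.3253) + 4.9 * (0.6428, -0.7660) = (1.9970 + 3.1497, -11.3253 + -3.7536) = (5.1466, -15.0789)
link 2: phi[2] = -80 + 30 + -90 = -140 deg
  cos(-140 deg) = -0.7660, sin(-140 deg) = -0.6428
  joint[3] = (5.1466, -15.0789) + 5.9 * (-0.7660, -0.6428) = (5.1466 + -4.5197, -15.0789 + -3.7924) = (0.6270, -18.8714)
End effector: (0.6270, -18.8714)

Answer: 0.6270 -18.8714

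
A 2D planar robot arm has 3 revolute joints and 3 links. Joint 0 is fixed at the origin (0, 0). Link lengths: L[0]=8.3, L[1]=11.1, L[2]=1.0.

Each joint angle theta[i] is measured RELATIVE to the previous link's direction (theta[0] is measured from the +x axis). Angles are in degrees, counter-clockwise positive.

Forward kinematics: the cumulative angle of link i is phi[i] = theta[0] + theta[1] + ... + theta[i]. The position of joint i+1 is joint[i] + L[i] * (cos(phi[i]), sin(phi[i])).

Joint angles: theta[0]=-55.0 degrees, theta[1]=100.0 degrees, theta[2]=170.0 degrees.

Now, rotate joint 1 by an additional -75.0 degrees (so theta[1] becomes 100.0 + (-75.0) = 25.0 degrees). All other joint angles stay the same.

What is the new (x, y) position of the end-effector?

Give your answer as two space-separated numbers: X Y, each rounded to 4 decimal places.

joint[0] = (0.0000, 0.0000)  (base)
link 0: phi[0] = -55 = -55 deg
  cos(-55 deg) = 0.5736, sin(-55 deg) = -0.8192
  joint[1] = (0.0000, 0.0000) + 8.3 * (0.5736, -0.8192) = (0.0000 + 4.7607, 0.0000 + -6.7990) = (4.7607, -6.7990)
link 1: phi[1] = -55 + 25 = -30 deg
  cos(-30 deg) = 0.8660, sin(-30 deg) = -0.5000
  joint[2] = (4.7607, -6.7990) + 11.1 * (0.8660, -0.5000) = (4.7607 + 9.6129, -6.7990 + -5.5500) = (14.3736, -12.3490)
link 2: phi[2] = -55 + 25 + 170 = 140 deg
  cos(140 deg) = -0.7660, sin(140 deg) = 0.6428
  joint[3] = (14.3736, -12.3490) + 1 * (-0.7660, 0.6428) = (14.3736 + -0.7660, -12.3490 + 0.6428) = (13.6075, -11.7062)
End effector: (13.6075, -11.7062)

Answer: 13.6075 -11.7062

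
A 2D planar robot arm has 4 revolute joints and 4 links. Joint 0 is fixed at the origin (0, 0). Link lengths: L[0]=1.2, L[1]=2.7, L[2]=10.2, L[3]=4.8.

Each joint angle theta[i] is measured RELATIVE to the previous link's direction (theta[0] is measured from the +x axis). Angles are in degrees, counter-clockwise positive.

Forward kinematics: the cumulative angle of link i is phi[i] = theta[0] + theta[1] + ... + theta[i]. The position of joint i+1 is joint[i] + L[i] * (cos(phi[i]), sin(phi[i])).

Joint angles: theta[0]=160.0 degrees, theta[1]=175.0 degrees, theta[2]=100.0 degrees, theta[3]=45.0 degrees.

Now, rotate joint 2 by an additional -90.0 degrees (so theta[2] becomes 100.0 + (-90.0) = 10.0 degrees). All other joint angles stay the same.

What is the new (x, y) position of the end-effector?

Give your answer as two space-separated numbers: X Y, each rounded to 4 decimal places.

Answer: 15.3288 -0.9706

Derivation:
joint[0] = (0.0000, 0.0000)  (base)
link 0: phi[0] = 160 = 160 deg
  cos(160 deg) = -0.9397, sin(160 deg) = 0.3420
  joint[1] = (0.0000, 0.0000) + 1.2 * (-0.9397, 0.3420) = (0.0000 + -1.1276, 0.0000 + 0.4104) = (-1.1276, 0.4104)
link 1: phi[1] = 160 + 175 = 335 deg
  cos(335 deg) = 0.9063, sin(335 deg) = -0.4226
  joint[2] = (-1.1276, 0.4104) + 2.7 * (0.9063, -0.4226) = (-1.1276 + 2.4470, 0.4104 + -1.1411) = (1.3194, -0.7306)
link 2: phi[2] = 160 + 175 + 10 = 345 deg
  cos(345 deg) = 0.9659, sin(345 deg) = -0.2588
  joint[3] = (1.3194, -0.7306) + 10.2 * (0.9659, -0.2588) = (1.3194 + 9.8524, -0.7306 + -2.6400) = (11.1718, -3.3706)
link 3: phi[3] = 160 + 175 + 10 + 45 = 390 deg
  cos(390 deg) = 0.8660, sin(390 deg) = 0.5000
  joint[4] = (11.1718, -3.3706) + 4.8 * (0.8660, 0.5000) = (11.1718 + 4.1569, -3.3706 + 2.4000) = (15.3288, -0.9706)
End effector: (15.3288, -0.9706)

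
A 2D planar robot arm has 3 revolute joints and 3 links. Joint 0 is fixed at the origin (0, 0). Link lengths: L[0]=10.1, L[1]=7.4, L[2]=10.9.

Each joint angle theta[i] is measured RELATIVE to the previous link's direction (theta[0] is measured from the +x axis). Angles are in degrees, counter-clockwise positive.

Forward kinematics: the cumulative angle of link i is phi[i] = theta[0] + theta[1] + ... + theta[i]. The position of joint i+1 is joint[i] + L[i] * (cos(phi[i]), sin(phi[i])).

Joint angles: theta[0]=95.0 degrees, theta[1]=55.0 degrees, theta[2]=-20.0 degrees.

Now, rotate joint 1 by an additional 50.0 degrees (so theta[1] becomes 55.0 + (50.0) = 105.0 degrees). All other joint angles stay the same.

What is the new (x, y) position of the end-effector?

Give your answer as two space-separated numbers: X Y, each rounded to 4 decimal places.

Answer: -18.7340 7.5306

Derivation:
joint[0] = (0.0000, 0.0000)  (base)
link 0: phi[0] = 95 = 95 deg
  cos(95 deg) = -0.0872, sin(95 deg) = 0.9962
  joint[1] = (0.0000, 0.0000) + 10.1 * (-0.0872, 0.9962) = (0.0000 + -0.8803, 0.0000 + 10.0616) = (-0.8803, 10.0616)
link 1: phi[1] = 95 + 105 = 200 deg
  cos(200 deg) = -0.9397, sin(200 deg) = -0.3420
  joint[2] = (-0.8803, 10.0616) + 7.4 * (-0.9397, -0.3420) = (-0.8803 + -6.9537, 10.0616 + -2.5309) = (-7.8340, 7.5306)
link 2: phi[2] = 95 + 105 + -20 = 180 deg
  cos(180 deg) = -1.0000, sin(180 deg) = 0.0000
  joint[3] = (-7.8340, 7.5306) + 10.9 * (-1.0000, 0.0000) = (-7.8340 + -10.9000, 7.5306 + 0.0000) = (-18.7340, 7.5306)
End effector: (-18.7340, 7.5306)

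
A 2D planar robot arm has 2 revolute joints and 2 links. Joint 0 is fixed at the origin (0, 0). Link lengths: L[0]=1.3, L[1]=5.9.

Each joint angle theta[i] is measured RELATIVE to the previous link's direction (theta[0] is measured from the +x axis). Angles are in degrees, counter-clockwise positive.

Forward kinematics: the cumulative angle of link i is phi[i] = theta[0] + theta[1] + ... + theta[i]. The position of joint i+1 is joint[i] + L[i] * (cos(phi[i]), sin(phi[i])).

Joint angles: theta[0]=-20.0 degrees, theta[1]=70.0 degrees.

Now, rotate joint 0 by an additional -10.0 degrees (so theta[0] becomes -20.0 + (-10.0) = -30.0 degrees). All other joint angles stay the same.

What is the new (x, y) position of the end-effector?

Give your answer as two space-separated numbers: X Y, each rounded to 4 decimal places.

joint[0] = (0.0000, 0.0000)  (base)
link 0: phi[0] = -30 = -30 deg
  cos(-30 deg) = 0.8660, sin(-30 deg) = -0.5000
  joint[1] = (0.0000, 0.0000) + 1.3 * (0.8660, -0.5000) = (0.0000 + 1.1258, 0.0000 + -0.6500) = (1.1258, -0.6500)
link 1: phi[1] = -30 + 70 = 40 deg
  cos(40 deg) = 0.7660, sin(40 deg) = 0.6428
  joint[2] = (1.1258, -0.6500) + 5.9 * (0.7660, 0.6428) = (1.1258 + 4.5197, -0.6500 + 3.7924) = (5.6455, 3.1424)
End effector: (5.6455, 3.1424)

Answer: 5.6455 3.1424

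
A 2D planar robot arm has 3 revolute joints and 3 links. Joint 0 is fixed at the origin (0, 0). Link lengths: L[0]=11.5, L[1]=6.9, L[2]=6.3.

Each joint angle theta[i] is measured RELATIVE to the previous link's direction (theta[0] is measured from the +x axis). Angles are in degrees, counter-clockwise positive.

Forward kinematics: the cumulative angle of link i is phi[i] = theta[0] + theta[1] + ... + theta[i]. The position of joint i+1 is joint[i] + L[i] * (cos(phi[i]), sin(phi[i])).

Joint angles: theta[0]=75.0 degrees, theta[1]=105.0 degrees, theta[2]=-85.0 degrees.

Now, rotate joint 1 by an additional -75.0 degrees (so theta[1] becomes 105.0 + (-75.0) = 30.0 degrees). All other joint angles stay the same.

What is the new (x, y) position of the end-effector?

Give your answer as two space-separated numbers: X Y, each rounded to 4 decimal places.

Answer: 7.1106 19.9278

Derivation:
joint[0] = (0.0000, 0.0000)  (base)
link 0: phi[0] = 75 = 75 deg
  cos(75 deg) = 0.2588, sin(75 deg) = 0.9659
  joint[1] = (0.0000, 0.0000) + 11.5 * (0.2588, 0.9659) = (0.0000 + 2.9764, 0.0000 + 11.1081) = (2.9764, 11.1081)
link 1: phi[1] = 75 + 30 = 105 deg
  cos(105 deg) = -0.2588, sin(105 deg) = 0.9659
  joint[2] = (2.9764, 11.1081) + 6.9 * (-0.2588, 0.9659) = (2.9764 + -1.7859, 11.1081 + 6.6649) = (1.1906, 17.7730)
link 2: phi[2] = 75 + 30 + -85 = 20 deg
  cos(20 deg) = 0.9397, sin(20 deg) = 0.3420
  joint[3] = (1.1906, 17.7730) + 6.3 * (0.9397, 0.3420) = (1.1906 + 5.9201, 17.7730 + 2.1547) = (7.1106, 19.9278)
End effector: (7.1106, 19.9278)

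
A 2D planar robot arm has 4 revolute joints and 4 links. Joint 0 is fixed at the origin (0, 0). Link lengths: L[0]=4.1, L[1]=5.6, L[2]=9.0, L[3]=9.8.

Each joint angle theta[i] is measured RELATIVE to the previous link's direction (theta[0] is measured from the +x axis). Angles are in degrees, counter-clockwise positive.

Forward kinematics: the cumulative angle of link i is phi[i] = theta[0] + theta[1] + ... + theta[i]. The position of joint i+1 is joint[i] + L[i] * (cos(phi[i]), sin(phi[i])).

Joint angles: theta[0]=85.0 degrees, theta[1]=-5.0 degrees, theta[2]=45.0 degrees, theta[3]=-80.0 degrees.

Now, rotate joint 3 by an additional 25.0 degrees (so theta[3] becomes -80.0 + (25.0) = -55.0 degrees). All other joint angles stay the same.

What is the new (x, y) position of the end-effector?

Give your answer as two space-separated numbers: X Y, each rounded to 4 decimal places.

Answer: -0.4806 26.1807

Derivation:
joint[0] = (0.0000, 0.0000)  (base)
link 0: phi[0] = 85 = 85 deg
  cos(85 deg) = 0.0872, sin(85 deg) = 0.9962
  joint[1] = (0.0000, 0.0000) + 4.1 * (0.0872, 0.9962) = (0.0000 + 0.3573, 0.0000 + 4.0844) = (0.3573, 4.0844)
link 1: phi[1] = 85 + -5 = 80 deg
  cos(80 deg) = 0.1736, sin(80 deg) = 0.9848
  joint[2] = (0.3573, 4.0844) + 5.6 * (0.1736, 0.9848) = (0.3573 + 0.9724, 4.0844 + 5.5149) = (1.3298, 9.5993)
link 2: phi[2] = 85 + -5 + 45 = 125 deg
  cos(125 deg) = -0.5736, sin(125 deg) = 0.8192
  joint[3] = (1.3298, 9.5993) + 9 * (-0.5736, 0.8192) = (1.3298 + -5.1622, 9.5993 + 7.3724) = (-3.8324, 16.9717)
link 3: phi[3] = 85 + -5 + 45 + -55 = 70 deg
  cos(70 deg) = 0.3420, sin(70 deg) = 0.9397
  joint[4] = (-3.8324, 16.9717) + 9.8 * (0.3420, 0.9397) = (-3.8324 + 3.3518, 16.9717 + 9.2090) = (-0.4806, 26.1807)
End effector: (-0.4806, 26.1807)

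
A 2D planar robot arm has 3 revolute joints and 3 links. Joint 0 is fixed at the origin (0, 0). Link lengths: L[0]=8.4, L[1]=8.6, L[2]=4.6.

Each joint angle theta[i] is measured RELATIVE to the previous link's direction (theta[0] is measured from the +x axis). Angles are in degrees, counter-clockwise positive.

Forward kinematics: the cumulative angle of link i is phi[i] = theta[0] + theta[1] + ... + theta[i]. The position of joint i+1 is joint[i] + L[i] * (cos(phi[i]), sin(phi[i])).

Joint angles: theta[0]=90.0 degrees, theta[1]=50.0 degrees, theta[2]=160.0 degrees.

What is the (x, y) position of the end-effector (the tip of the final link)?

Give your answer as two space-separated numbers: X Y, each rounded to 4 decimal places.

Answer: -4.2880 9.9443

Derivation:
joint[0] = (0.0000, 0.0000)  (base)
link 0: phi[0] = 90 = 90 deg
  cos(90 deg) = 0.0000, sin(90 deg) = 1.0000
  joint[1] = (0.0000, 0.0000) + 8.4 * (0.0000, 1.0000) = (0.0000 + 0.0000, 0.0000 + 8.4000) = (0.0000, 8.4000)
link 1: phi[1] = 90 + 50 = 140 deg
  cos(140 deg) = -0.7660, sin(140 deg) = 0.6428
  joint[2] = (0.0000, 8.4000) + 8.6 * (-0.7660, 0.6428) = (0.0000 + -6.5880, 8.4000 + 5.5280) = (-6.5880, 13.9280)
link 2: phi[2] = 90 + 50 + 160 = 300 deg
  cos(300 deg) = 0.5000, sin(300 deg) = -0.8660
  joint[3] = (-6.5880, 13.9280) + 4.6 * (0.5000, -0.8660) = (-6.5880 + 2.3000, 13.9280 + -3.9837) = (-4.2880, 9.9443)
End effector: (-4.2880, 9.9443)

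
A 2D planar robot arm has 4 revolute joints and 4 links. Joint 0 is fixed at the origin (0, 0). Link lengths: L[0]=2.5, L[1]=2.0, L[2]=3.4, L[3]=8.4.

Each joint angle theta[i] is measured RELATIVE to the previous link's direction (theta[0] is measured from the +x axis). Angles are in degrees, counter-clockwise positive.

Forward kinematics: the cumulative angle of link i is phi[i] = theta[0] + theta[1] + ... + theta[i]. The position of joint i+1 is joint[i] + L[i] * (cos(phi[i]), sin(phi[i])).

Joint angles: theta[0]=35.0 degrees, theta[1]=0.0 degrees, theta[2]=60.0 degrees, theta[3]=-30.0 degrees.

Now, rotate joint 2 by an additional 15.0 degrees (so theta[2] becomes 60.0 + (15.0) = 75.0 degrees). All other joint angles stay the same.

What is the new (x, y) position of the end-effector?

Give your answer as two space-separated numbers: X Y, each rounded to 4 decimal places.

joint[0] = (0.0000, 0.0000)  (base)
link 0: phi[0] = 35 = 35 deg
  cos(35 deg) = 0.8192, sin(35 deg) = 0.5736
  joint[1] = (0.0000, 0.0000) + 2.5 * (0.8192, 0.5736) = (0.0000 + 2.0479, 0.0000 + 1.4339) = (2.0479, 1.4339)
link 1: phi[1] = 35 + 0 = 35 deg
  cos(35 deg) = 0.8192, sin(35 deg) = 0.5736
  joint[2] = (2.0479, 1.4339) + 2 * (0.8192, 0.5736) = (2.0479 + 1.6383, 1.4339 + 1.1472) = (3.6862, 2.5811)
link 2: phi[2] = 35 + 0 + 75 = 110 deg
  cos(110 deg) = -0.3420, sin(110 deg) = 0.9397
  joint[3] = (3.6862, 2.5811) + 3.4 * (-0.3420, 0.9397) = (3.6862 + -1.1629, 2.5811 + 3.1950) = (2.5233, 5.7760)
link 3: phi[3] = 35 + 0 + 75 + -30 = 80 deg
  cos(80 deg) = 0.1736, sin(80 deg) = 0.9848
  joint[4] = (2.5233, 5.7760) + 8.4 * (0.1736, 0.9848) = (2.5233 + 1.4586, 5.7760 + 8.2724) = (3.9820, 14.0484)
End effector: (3.9820, 14.0484)

Answer: 3.9820 14.0484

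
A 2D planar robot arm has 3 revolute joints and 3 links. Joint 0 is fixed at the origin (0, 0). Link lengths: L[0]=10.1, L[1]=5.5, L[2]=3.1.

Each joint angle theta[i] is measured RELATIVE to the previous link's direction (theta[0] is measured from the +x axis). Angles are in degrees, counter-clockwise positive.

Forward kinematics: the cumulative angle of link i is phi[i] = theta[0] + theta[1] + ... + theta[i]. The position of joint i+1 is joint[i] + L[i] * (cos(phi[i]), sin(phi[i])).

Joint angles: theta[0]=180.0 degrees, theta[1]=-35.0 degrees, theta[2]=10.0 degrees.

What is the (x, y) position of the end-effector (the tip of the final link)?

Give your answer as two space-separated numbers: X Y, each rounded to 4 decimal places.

joint[0] = (0.0000, 0.0000)  (base)
link 0: phi[0] = 180 = 180 deg
  cos(180 deg) = -1.0000, sin(180 deg) = 0.0000
  joint[1] = (0.0000, 0.0000) + 10.1 * (-1.0000, 0.0000) = (0.0000 + -10.1000, 0.0000 + 0.0000) = (-10.1000, 0.0000)
link 1: phi[1] = 180 + -35 = 145 deg
  cos(145 deg) = -0.8192, sin(145 deg) = 0.5736
  joint[2] = (-10.1000, 0.0000) + 5.5 * (-0.8192, 0.5736) = (-10.1000 + -4.5053, 0.0000 + 3.1547) = (-14.6053, 3.1547)
link 2: phi[2] = 180 + -35 + 10 = 155 deg
  cos(155 deg) = -0.9063, sin(155 deg) = 0.4226
  joint[3] = (-14.6053, 3.1547) + 3.1 * (-0.9063, 0.4226) = (-14.6053 + -2.8096, 3.1547 + 1.3101) = (-17.4149, 4.4648)
End effector: (-17.4149, 4.4648)

Answer: -17.4149 4.4648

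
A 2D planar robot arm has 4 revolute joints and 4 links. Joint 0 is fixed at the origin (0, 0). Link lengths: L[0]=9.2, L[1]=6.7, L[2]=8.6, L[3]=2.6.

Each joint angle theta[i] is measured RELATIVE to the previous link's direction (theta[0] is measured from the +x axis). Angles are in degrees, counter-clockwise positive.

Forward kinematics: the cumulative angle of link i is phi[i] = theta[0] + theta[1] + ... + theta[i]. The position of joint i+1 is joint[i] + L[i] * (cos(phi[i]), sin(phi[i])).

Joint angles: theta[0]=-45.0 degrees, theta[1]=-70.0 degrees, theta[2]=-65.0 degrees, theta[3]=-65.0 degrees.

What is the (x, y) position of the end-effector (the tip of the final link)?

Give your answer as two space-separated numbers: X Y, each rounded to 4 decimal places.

Answer: -6.0250 -10.2212

Derivation:
joint[0] = (0.0000, 0.0000)  (base)
link 0: phi[0] = -45 = -45 deg
  cos(-45 deg) = 0.7071, sin(-45 deg) = -0.7071
  joint[1] = (0.0000, 0.0000) + 9.2 * (0.7071, -0.7071) = (0.0000 + 6.5054, 0.0000 + -6.5054) = (6.5054, -6.5054)
link 1: phi[1] = -45 + -70 = -115 deg
  cos(-115 deg) = -0.4226, sin(-115 deg) = -0.9063
  joint[2] = (6.5054, -6.5054) + 6.7 * (-0.4226, -0.9063) = (6.5054 + -2.8315, -6.5054 + -6.0723) = (3.6738, -12.5776)
link 2: phi[2] = -45 + -70 + -65 = -180 deg
  cos(-180 deg) = -1.0000, sin(-180 deg) = -0.0000
  joint[3] = (3.6738, -12.5776) + 8.6 * (-1.0000, -0.0000) = (3.6738 + -8.6000, -12.5776 + -0.0000) = (-4.9262, -12.5776)
link 3: phi[3] = -45 + -70 + -65 + -65 = -245 deg
  cos(-245 deg) = -0.4226, sin(-245 deg) = 0.9063
  joint[4] = (-4.9262, -12.5776) + 2.6 * (-0.4226, 0.9063) = (-4.9262 + -1.0988, -12.5776 + 2.3564) = (-6.0250, -10.2212)
End effector: (-6.0250, -10.2212)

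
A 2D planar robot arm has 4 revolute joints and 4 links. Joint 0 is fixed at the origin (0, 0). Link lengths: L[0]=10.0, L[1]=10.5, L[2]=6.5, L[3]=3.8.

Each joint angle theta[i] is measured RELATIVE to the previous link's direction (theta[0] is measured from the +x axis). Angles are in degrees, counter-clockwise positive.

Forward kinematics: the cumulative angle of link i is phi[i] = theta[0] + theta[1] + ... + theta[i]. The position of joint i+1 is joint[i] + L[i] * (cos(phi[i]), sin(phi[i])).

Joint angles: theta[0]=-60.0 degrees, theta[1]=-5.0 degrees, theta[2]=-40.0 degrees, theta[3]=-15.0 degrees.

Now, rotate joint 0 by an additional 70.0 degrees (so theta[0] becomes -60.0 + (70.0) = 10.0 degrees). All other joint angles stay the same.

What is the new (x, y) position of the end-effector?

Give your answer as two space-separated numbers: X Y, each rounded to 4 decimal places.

joint[0] = (0.0000, 0.0000)  (base)
link 0: phi[0] = 10 = 10 deg
  cos(10 deg) = 0.9848, sin(10 deg) = 0.1736
  joint[1] = (0.0000, 0.0000) + 10 * (0.9848, 0.1736) = (0.0000 + 9.8481, 0.0000 + 1.7365) = (9.8481, 1.7365)
link 1: phi[1] = 10 + -5 = 5 deg
  cos(5 deg) = 0.9962, sin(5 deg) = 0.0872
  joint[2] = (9.8481, 1.7365) + 10.5 * (0.9962, 0.0872) = (9.8481 + 10.4600, 1.7365 + 0.9151) = (20.3081, 2.6516)
link 2: phi[2] = 10 + -5 + -40 = -35 deg
  cos(-35 deg) = 0.8192, sin(-35 deg) = -0.5736
  joint[3] = (20.3081, 2.6516) + 6.5 * (0.8192, -0.5736) = (20.3081 + 5.3245, 2.6516 + -3.7282) = (25.6326, -1.0766)
link 3: phi[3] = 10 + -5 + -40 + -15 = -50 deg
  cos(-50 deg) = 0.6428, sin(-50 deg) = -0.7660
  joint[4] = (25.6326, -1.0766) + 3.8 * (0.6428, -0.7660) = (25.6326 + 2.4426, -1.0766 + -2.9110) = (28.0752, -3.9876)
End effector: (28.0752, -3.9876)

Answer: 28.0752 -3.9876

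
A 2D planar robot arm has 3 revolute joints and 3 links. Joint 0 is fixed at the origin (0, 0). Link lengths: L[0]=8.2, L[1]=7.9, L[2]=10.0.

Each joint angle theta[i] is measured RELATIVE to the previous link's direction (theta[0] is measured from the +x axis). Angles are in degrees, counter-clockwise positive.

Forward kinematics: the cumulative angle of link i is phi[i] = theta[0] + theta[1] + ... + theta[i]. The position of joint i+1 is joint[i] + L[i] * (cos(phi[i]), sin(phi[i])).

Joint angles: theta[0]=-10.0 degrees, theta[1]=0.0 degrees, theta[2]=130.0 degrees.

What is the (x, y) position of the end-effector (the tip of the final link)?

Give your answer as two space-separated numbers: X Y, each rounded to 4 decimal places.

Answer: 10.8554 5.8645

Derivation:
joint[0] = (0.0000, 0.0000)  (base)
link 0: phi[0] = -10 = -10 deg
  cos(-10 deg) = 0.9848, sin(-10 deg) = -0.1736
  joint[1] = (0.0000, 0.0000) + 8.2 * (0.9848, -0.1736) = (0.0000 + 8.0754, 0.0000 + -1.4239) = (8.0754, -1.4239)
link 1: phi[1] = -10 + 0 = -10 deg
  cos(-10 deg) = 0.9848, sin(-10 deg) = -0.1736
  joint[2] = (8.0754, -1.4239) + 7.9 * (0.9848, -0.1736) = (8.0754 + 7.7800, -1.4239 + -1.3718) = (15.8554, -2.7957)
link 2: phi[2] = -10 + 0 + 130 = 120 deg
  cos(120 deg) = -0.5000, sin(120 deg) = 0.8660
  joint[3] = (15.8554, -2.7957) + 10 * (-0.5000, 0.8660) = (15.8554 + -5.0000, -2.7957 + 8.6603) = (10.8554, 5.8645)
End effector: (10.8554, 5.8645)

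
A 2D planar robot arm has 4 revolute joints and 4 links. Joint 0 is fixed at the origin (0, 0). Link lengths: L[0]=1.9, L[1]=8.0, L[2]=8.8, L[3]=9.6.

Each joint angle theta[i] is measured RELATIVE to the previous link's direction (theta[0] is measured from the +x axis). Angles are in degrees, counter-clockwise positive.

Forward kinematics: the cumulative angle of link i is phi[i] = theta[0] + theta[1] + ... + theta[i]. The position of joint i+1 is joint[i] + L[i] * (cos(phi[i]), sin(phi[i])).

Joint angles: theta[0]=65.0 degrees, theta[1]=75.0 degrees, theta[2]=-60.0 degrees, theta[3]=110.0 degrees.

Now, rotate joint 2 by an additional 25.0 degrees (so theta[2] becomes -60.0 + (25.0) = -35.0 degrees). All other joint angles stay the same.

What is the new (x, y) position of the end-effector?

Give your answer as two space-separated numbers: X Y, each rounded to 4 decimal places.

Answer: -15.4668 9.8581

Derivation:
joint[0] = (0.0000, 0.0000)  (base)
link 0: phi[0] = 65 = 65 deg
  cos(65 deg) = 0.4226, sin(65 deg) = 0.9063
  joint[1] = (0.0000, 0.0000) + 1.9 * (0.4226, 0.9063) = (0.0000 + 0.8030, 0.0000 + 1.7220) = (0.8030, 1.7220)
link 1: phi[1] = 65 + 75 = 140 deg
  cos(140 deg) = -0.7660, sin(140 deg) = 0.6428
  joint[2] = (0.8030, 1.7220) + 8 * (-0.7660, 0.6428) = (0.8030 + -6.1284, 1.7220 + 5.1423) = (-5.3254, 6.8643)
link 2: phi[2] = 65 + 75 + -35 = 105 deg
  cos(105 deg) = -0.2588, sin(105 deg) = 0.9659
  joint[3] = (-5.3254, 6.8643) + 8.8 * (-0.2588, 0.9659) = (-5.3254 + -2.2776, 6.8643 + 8.5001) = (-7.6030, 15.3644)
link 3: phi[3] = 65 + 75 + -35 + 110 = 215 deg
  cos(215 deg) = -0.8192, sin(215 deg) = -0.5736
  joint[4] = (-7.6030, 15.3644) + 9.6 * (-0.8192, -0.5736) = (-7.6030 + -7.8639, 15.3644 + -5.5063) = (-15.4668, 9.8581)
End effector: (-15.4668, 9.8581)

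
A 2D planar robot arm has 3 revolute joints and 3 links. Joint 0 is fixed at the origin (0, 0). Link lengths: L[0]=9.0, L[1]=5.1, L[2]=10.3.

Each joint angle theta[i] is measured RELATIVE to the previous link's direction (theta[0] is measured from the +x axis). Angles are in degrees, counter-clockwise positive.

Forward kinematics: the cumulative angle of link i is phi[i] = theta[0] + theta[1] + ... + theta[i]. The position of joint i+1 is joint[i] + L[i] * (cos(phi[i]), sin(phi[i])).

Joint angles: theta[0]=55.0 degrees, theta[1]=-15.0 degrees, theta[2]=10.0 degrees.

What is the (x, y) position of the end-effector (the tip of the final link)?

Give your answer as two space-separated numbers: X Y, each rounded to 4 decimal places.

joint[0] = (0.0000, 0.0000)  (base)
link 0: phi[0] = 55 = 55 deg
  cos(55 deg) = 0.5736, sin(55 deg) = 0.8192
  joint[1] = (0.0000, 0.0000) + 9 * (0.5736, 0.8192) = (0.0000 + 5.1622, 0.0000 + 7.3724) = (5.1622, 7.3724)
link 1: phi[1] = 55 + -15 = 40 deg
  cos(40 deg) = 0.7660, sin(40 deg) = 0.6428
  joint[2] = (5.1622, 7.3724) + 5.1 * (0.7660, 0.6428) = (5.1622 + 3.9068, 7.3724 + 3.2782) = (9.0690, 10.6506)
link 2: phi[2] = 55 + -15 + 10 = 50 deg
  cos(50 deg) = 0.6428, sin(50 deg) = 0.7660
  joint[3] = (9.0690, 10.6506) + 10.3 * (0.6428, 0.7660) = (9.0690 + 6.6207, 10.6506 + 7.8903) = (15.6897, 18.5408)
End effector: (15.6897, 18.5408)

Answer: 15.6897 18.5408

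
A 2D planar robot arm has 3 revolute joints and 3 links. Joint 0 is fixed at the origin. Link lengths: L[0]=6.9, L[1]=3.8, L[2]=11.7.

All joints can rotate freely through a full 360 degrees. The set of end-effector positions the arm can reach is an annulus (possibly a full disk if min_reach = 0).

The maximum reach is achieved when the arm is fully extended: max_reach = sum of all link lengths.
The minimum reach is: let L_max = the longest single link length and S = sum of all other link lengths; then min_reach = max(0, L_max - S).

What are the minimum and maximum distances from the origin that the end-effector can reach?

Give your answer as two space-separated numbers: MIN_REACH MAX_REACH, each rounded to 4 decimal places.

Answer: 1.0000 22.4000

Derivation:
Link lengths: [6.9, 3.8, 11.7]
max_reach = 6.9 + 3.8 + 11.7 = 22.4
L_max = max([6.9, 3.8, 11.7]) = 11.7
S (sum of others) = 22.4 - 11.7 = 10.7
min_reach = max(0, 11.7 - 10.7) = max(0, 1) = 1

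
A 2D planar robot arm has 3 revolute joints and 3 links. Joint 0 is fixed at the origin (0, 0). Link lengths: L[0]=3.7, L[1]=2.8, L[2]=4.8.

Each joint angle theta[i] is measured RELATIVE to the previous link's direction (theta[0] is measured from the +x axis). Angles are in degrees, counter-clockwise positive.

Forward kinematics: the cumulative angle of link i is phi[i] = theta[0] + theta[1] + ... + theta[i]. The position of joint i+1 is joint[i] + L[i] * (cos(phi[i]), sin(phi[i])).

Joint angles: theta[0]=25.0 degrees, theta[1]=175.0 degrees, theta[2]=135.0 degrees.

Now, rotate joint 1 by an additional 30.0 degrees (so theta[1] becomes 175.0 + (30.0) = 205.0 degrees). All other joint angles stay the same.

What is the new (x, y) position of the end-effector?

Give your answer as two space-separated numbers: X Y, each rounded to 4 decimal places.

Answer: 6.3353 -0.1629

Derivation:
joint[0] = (0.0000, 0.0000)  (base)
link 0: phi[0] = 25 = 25 deg
  cos(25 deg) = 0.9063, sin(25 deg) = 0.4226
  joint[1] = (0.0000, 0.0000) + 3.7 * (0.9063, 0.4226) = (0.0000 + 3.3533, 0.0000 + 1.5637) = (3.3533, 1.5637)
link 1: phi[1] = 25 + 205 = 230 deg
  cos(230 deg) = -0.6428, sin(230 deg) = -0.7660
  joint[2] = (3.3533, 1.5637) + 2.8 * (-0.6428, -0.7660) = (3.3533 + -1.7998, 1.5637 + -2.1449) = (1.5535, -0.5812)
link 2: phi[2] = 25 + 205 + 135 = 365 deg
  cos(365 deg) = 0.9962, sin(365 deg) = 0.0872
  joint[3] = (1.5535, -0.5812) + 4.8 * (0.9962, 0.0872) = (1.5535 + 4.7817, -0.5812 + 0.4183) = (6.3353, -0.1629)
End effector: (6.3353, -0.1629)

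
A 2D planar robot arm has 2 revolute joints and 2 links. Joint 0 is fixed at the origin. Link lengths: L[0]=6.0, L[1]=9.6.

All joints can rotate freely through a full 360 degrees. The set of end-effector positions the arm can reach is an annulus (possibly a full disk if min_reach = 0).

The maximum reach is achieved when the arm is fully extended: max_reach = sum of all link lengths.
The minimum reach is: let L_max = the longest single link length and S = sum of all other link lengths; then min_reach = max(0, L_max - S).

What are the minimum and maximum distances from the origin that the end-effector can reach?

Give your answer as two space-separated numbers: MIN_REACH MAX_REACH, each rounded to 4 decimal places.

Link lengths: [6.0, 9.6]
max_reach = 6 + 9.6 = 15.6
L_max = max([6.0, 9.6]) = 9.6
S (sum of others) = 15.6 - 9.6 = 6
min_reach = max(0, 9.6 - 6) = max(0, 3.6) = 3.6

Answer: 3.6000 15.6000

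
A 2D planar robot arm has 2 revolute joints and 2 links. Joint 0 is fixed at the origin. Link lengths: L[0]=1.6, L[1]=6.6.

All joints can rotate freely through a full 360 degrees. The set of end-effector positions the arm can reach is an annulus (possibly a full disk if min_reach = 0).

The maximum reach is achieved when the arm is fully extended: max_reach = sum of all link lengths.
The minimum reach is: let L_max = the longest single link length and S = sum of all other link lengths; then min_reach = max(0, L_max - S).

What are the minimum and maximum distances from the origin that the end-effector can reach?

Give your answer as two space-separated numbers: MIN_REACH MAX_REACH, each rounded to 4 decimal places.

Link lengths: [1.6, 6.6]
max_reach = 1.6 + 6.6 = 8.2
L_max = max([1.6, 6.6]) = 6.6
S (sum of others) = 8.2 - 6.6 = 1.6
min_reach = max(0, 6.6 - 1.6) = max(0, 5) = 5

Answer: 5.0000 8.2000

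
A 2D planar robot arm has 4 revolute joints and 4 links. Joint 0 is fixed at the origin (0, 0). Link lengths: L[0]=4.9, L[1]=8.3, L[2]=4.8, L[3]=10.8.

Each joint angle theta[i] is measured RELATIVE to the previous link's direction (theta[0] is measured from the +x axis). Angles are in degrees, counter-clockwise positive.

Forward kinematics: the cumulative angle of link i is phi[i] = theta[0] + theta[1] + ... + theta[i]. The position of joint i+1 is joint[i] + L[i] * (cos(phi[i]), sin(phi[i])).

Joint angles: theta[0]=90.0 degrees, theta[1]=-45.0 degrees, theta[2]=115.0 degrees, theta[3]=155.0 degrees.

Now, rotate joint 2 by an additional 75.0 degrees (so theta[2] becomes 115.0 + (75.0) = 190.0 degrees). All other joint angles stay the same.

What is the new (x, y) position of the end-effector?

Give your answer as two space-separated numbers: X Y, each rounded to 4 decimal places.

joint[0] = (0.0000, 0.0000)  (base)
link 0: phi[0] = 90 = 90 deg
  cos(90 deg) = 0.0000, sin(90 deg) = 1.0000
  joint[1] = (0.0000, 0.0000) + 4.9 * (0.0000, 1.0000) = (0.0000 + 0.0000, 0.0000 + 4.9000) = (0.0000, 4.9000)
link 1: phi[1] = 90 + -45 = 45 deg
  cos(45 deg) = 0.7071, sin(45 deg) = 0.7071
  joint[2] = (0.0000, 4.9000) + 8.3 * (0.7071, 0.7071) = (0.0000 + 5.8690, 4.9000 + 5.8690) = (5.8690, 10.7690)
link 2: phi[2] = 90 + -45 + 190 = 235 deg
  cos(235 deg) = -0.5736, sin(235 deg) = -0.8192
  joint[3] = (5.8690, 10.7690) + 4.8 * (-0.5736, -0.8192) = (5.8690 + -2.7532, 10.7690 + -3.9319) = (3.1158, 6.8371)
link 3: phi[3] = 90 + -45 + 190 + 155 = 390 deg
  cos(390 deg) = 0.8660, sin(390 deg) = 0.5000
  joint[4] = (3.1158, 6.8371) + 10.8 * (0.8660, 0.5000) = (3.1158 + 9.3531, 6.8371 + 5.4000) = (12.4689, 12.2371)
End effector: (12.4689, 12.2371)

Answer: 12.4689 12.2371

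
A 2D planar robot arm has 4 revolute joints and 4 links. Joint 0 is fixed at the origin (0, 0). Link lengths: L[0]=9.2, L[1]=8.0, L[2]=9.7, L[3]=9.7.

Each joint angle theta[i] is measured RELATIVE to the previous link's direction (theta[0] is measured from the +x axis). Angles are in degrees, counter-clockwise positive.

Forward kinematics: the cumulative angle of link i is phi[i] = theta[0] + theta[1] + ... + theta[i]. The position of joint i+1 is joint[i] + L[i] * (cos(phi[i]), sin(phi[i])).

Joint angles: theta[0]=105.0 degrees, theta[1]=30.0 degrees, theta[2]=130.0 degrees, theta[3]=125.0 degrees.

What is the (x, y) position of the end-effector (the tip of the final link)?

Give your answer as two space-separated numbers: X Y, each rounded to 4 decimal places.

Answer: -0.4830 9.7303

Derivation:
joint[0] = (0.0000, 0.0000)  (base)
link 0: phi[0] = 105 = 105 deg
  cos(105 deg) = -0.2588, sin(105 deg) = 0.9659
  joint[1] = (0.0000, 0.0000) + 9.2 * (-0.2588, 0.9659) = (0.0000 + -2.3811, 0.0000 + 8.8865) = (-2.3811, 8.8865)
link 1: phi[1] = 105 + 30 = 135 deg
  cos(135 deg) = -0.7071, sin(135 deg) = 0.7071
  joint[2] = (-2.3811, 8.8865) + 8 * (-0.7071, 0.7071) = (-2.3811 + -5.6569, 8.8865 + 5.6569) = (-8.0380, 14.5434)
link 2: phi[2] = 105 + 30 + 130 = 265 deg
  cos(265 deg) = -0.0872, sin(265 deg) = -0.9962
  joint[3] = (-8.0380, 14.5434) + 9.7 * (-0.0872, -0.9962) = (-8.0380 + -0.8454, 14.5434 + -9.6631) = (-8.8834, 4.8803)
link 3: phi[3] = 105 + 30 + 130 + 125 = 390 deg
  cos(390 deg) = 0.8660, sin(390 deg) = 0.5000
  joint[4] = (-8.8834, 4.8803) + 9.7 * (0.8660, 0.5000) = (-8.8834 + 8.4004, 4.8803 + 4.8500) = (-0.4830, 9.7303)
End effector: (-0.4830, 9.7303)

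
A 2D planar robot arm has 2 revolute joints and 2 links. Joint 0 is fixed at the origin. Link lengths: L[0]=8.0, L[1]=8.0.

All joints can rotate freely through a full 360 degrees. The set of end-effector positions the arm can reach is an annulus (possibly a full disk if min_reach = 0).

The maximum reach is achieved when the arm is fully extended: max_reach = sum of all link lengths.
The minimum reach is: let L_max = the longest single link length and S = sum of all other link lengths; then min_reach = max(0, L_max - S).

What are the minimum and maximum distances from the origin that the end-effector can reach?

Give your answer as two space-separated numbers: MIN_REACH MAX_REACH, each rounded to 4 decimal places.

Link lengths: [8.0, 8.0]
max_reach = 8 + 8 = 16
L_max = max([8.0, 8.0]) = 8
S (sum of others) = 16 - 8 = 8
min_reach = max(0, 8 - 8) = max(0, 0) = 0

Answer: 0.0000 16.0000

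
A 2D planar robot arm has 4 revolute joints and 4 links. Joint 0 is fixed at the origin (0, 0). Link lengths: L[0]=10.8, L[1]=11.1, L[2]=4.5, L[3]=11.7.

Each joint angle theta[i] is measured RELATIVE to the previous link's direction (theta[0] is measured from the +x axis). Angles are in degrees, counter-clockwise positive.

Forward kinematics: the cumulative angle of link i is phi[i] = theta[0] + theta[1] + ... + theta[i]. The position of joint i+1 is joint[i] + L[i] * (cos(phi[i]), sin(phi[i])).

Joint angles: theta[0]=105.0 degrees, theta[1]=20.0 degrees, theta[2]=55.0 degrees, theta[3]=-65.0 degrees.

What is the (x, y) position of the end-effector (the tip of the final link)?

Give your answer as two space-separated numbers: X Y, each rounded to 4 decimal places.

joint[0] = (0.0000, 0.0000)  (base)
link 0: phi[0] = 105 = 105 deg
  cos(105 deg) = -0.2588, sin(105 deg) = 0.9659
  joint[1] = (0.0000, 0.0000) + 10.8 * (-0.2588, 0.9659) = (0.0000 + -2.7952, 0.0000 + 10.4320) = (-2.7952, 10.4320)
link 1: phi[1] = 105 + 20 = 125 deg
  cos(125 deg) = -0.5736, sin(125 deg) = 0.8192
  joint[2] = (-2.7952, 10.4320) + 11.1 * (-0.5736, 0.8192) = (-2.7952 + -6.3667, 10.4320 + 9.0926) = (-9.1619, 19.5246)
link 2: phi[2] = 105 + 20 + 55 = 180 deg
  cos(180 deg) = -1.0000, sin(180 deg) = 0.0000
  joint[3] = (-9.1619, 19.5246) + 4.5 * (-1.0000, 0.0000) = (-9.1619 + -4.5000, 19.5246 + 0.0000) = (-13.6619, 19.5246)
link 3: phi[3] = 105 + 20 + 55 + -65 = 115 deg
  cos(115 deg) = -0.4226, sin(115 deg) = 0.9063
  joint[4] = (-13.6619, 19.5246) + 11.7 * (-0.4226, 0.9063) = (-13.6619 + -4.9446, 19.5246 + 10.6038) = (-18.6066, 30.1284)
End effector: (-18.6066, 30.1284)

Answer: -18.6066 30.1284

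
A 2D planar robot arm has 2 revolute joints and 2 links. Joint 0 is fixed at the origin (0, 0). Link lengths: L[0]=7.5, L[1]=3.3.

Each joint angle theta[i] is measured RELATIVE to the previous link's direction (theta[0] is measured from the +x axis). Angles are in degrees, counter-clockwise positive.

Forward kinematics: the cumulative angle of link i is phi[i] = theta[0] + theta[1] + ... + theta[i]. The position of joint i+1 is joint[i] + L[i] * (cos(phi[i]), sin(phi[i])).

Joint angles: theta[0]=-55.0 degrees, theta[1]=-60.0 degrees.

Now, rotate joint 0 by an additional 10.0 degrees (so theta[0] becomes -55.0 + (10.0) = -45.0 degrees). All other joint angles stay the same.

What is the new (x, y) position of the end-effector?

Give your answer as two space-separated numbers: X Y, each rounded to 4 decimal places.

Answer: 4.4492 -8.4909

Derivation:
joint[0] = (0.0000, 0.0000)  (base)
link 0: phi[0] = -45 = -45 deg
  cos(-45 deg) = 0.7071, sin(-45 deg) = -0.7071
  joint[1] = (0.0000, 0.0000) + 7.5 * (0.7071, -0.7071) = (0.0000 + 5.3033, 0.0000 + -5.3033) = (5.3033, -5.3033)
link 1: phi[1] = -45 + -60 = -105 deg
  cos(-105 deg) = -0.2588, sin(-105 deg) = -0.9659
  joint[2] = (5.3033, -5.3033) + 3.3 * (-0.2588, -0.9659) = (5.3033 + -0.8541, -5.3033 + -3.1876) = (4.4492, -8.4909)
End effector: (4.4492, -8.4909)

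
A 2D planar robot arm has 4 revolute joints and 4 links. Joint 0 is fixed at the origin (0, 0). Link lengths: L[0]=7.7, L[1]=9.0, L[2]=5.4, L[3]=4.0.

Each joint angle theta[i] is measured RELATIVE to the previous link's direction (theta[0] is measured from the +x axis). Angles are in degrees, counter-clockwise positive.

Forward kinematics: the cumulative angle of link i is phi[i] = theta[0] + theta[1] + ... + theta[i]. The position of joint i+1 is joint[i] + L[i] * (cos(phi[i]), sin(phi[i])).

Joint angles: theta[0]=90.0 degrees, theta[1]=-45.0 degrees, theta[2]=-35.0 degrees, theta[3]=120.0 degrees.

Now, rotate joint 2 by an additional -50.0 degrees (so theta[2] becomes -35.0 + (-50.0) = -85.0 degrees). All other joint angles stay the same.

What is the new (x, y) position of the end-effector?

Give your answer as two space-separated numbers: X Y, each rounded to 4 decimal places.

joint[0] = (0.0000, 0.0000)  (base)
link 0: phi[0] = 90 = 90 deg
  cos(90 deg) = 0.0000, sin(90 deg) = 1.0000
  joint[1] = (0.0000, 0.0000) + 7.7 * (0.0000, 1.0000) = (0.0000 + 0.0000, 0.0000 + 7.7000) = (0.0000, 7.7000)
link 1: phi[1] = 90 + -45 = 45 deg
  cos(45 deg) = 0.7071, sin(45 deg) = 0.7071
  joint[2] = (0.0000, 7.7000) + 9 * (0.7071, 0.7071) = (0.0000 + 6.3640, 7.7000 + 6.3640) = (6.3640, 14.0640)
link 2: phi[2] = 90 + -45 + -85 = -40 deg
  cos(-40 deg) = 0.7660, sin(-40 deg) = -0.6428
  joint[3] = (6.3640, 14.0640) + 5.4 * (0.7660, -0.6428) = (6.3640 + 4.1366, 14.0640 + -3.4711) = (10.5006, 10.5929)
link 3: phi[3] = 90 + -45 + -85 + 120 = 80 deg
  cos(80 deg) = 0.1736, sin(80 deg) = 0.9848
  joint[4] = (10.5006, 10.5929) + 4 * (0.1736, 0.9848) = (10.5006 + 0.6946, 10.5929 + 3.9392) = (11.1952, 14.5321)
End effector: (11.1952, 14.5321)

Answer: 11.1952 14.5321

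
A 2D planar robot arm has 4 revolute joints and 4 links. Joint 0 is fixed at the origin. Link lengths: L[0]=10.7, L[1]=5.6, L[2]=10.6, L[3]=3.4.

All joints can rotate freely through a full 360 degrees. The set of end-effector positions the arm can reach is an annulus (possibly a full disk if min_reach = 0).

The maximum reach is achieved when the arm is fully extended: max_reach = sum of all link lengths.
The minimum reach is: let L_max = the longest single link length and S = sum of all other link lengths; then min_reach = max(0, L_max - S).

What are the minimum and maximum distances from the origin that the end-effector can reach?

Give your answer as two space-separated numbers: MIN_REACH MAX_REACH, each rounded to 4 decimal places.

Answer: 0.0000 30.3000

Derivation:
Link lengths: [10.7, 5.6, 10.6, 3.4]
max_reach = 10.7 + 5.6 + 10.6 + 3.4 = 30.3
L_max = max([10.7, 5.6, 10.6, 3.4]) = 10.7
S (sum of others) = 30.3 - 10.7 = 19.6
min_reach = max(0, 10.7 - 19.6) = max(0, -8.9) = 0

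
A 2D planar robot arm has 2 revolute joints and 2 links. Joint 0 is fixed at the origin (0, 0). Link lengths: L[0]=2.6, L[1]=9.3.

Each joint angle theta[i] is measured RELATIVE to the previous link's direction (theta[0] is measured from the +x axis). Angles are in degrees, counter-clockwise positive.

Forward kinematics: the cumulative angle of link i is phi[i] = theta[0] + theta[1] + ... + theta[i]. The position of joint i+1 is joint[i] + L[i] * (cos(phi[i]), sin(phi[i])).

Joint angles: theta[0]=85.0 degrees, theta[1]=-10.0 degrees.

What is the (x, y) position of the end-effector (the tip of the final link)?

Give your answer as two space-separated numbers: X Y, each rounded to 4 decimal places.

Answer: 2.6336 11.5732

Derivation:
joint[0] = (0.0000, 0.0000)  (base)
link 0: phi[0] = 85 = 85 deg
  cos(85 deg) = 0.0872, sin(85 deg) = 0.9962
  joint[1] = (0.0000, 0.0000) + 2.6 * (0.0872, 0.9962) = (0.0000 + 0.2266, 0.0000 + 2.5901) = (0.2266, 2.5901)
link 1: phi[1] = 85 + -10 = 75 deg
  cos(75 deg) = 0.2588, sin(75 deg) = 0.9659
  joint[2] = (0.2266, 2.5901) + 9.3 * (0.2588, 0.9659) = (0.2266 + 2.4070, 2.5901 + 8.9831) = (2.6336, 11.5732)
End effector: (2.6336, 11.5732)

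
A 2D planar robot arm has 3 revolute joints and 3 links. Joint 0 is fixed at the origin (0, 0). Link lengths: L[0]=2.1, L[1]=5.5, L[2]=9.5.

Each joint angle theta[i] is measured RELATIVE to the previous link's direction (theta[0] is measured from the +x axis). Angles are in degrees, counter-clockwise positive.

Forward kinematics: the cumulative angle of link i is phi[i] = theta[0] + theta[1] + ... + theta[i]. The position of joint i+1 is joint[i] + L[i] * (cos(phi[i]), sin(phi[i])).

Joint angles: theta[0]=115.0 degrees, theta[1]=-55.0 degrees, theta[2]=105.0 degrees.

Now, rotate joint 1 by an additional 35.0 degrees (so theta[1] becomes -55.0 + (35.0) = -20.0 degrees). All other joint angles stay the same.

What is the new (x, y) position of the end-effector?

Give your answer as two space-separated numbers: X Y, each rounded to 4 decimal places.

Answer: -10.2939 4.1331

Derivation:
joint[0] = (0.0000, 0.0000)  (base)
link 0: phi[0] = 115 = 115 deg
  cos(115 deg) = -0.4226, sin(115 deg) = 0.9063
  joint[1] = (0.0000, 0.0000) + 2.1 * (-0.4226, 0.9063) = (0.0000 + -0.8875, 0.0000 + 1.9032) = (-0.8875, 1.9032)
link 1: phi[1] = 115 + -20 = 95 deg
  cos(95 deg) = -0.0872, sin(95 deg) = 0.9962
  joint[2] = (-0.8875, 1.9032) + 5.5 * (-0.0872, 0.9962) = (-0.8875 + -0.4794, 1.9032 + 5.4791) = (-1.3669, 7.3823)
link 2: phi[2] = 115 + -20 + 105 = 200 deg
  cos(200 deg) = -0.9397, sin(200 deg) = -0.3420
  joint[3] = (-1.3669, 7.3823) + 9.5 * (-0.9397, -0.3420) = (-1.3669 + -8.9271, 7.3823 + -3.2492) = (-10.2939, 4.1331)
End effector: (-10.2939, 4.1331)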